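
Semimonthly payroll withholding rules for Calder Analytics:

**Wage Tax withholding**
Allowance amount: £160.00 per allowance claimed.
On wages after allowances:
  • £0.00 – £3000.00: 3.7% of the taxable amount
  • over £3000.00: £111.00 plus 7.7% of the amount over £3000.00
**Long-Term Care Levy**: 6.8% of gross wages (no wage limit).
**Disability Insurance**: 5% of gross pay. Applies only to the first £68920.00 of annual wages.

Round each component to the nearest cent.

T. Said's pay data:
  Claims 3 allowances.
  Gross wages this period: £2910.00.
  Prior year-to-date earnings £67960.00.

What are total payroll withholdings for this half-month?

Wage Tax: taxable = £2910.00 − 3×£160.00 = £2430.00
  3.7% × £2430.00 = £89.91
Long-Term Care Levy: 6.8% × £2910.00 = £197.88
Disability Insurance: cap £68920.00 − YTD £67960.00 = £960.00 subject; 5% × £960.00 = £48.00
Total: £89.91 + £197.88 + £48.00 = £335.79

£335.79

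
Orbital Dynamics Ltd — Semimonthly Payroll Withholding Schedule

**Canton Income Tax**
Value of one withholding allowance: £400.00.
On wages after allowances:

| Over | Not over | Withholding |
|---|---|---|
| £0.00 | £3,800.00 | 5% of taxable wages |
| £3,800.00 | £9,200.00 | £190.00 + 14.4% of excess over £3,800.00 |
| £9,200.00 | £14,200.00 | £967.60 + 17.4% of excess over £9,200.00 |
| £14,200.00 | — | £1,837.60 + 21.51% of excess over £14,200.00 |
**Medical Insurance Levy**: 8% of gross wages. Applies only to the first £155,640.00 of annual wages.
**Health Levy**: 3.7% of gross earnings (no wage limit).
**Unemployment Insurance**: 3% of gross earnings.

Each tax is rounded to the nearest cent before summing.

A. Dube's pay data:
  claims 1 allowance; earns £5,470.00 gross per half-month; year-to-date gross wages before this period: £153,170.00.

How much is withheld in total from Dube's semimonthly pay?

£936.97

Canton Income Tax: taxable = £5,470.00 − 1×£400.00 = £5,070.00
  £190.00 + 14.4% × (£5,070.00 − £3,800.00) = £190.00 + 14.4% × £1,270.00 = £372.88
Medical Insurance Levy: cap £155,640.00 − YTD £153,170.00 = £2,470.00 subject; 8% × £2,470.00 = £197.60
Health Levy: 3.7% × £5,470.00 = £202.39
Unemployment Insurance: 3% × £5,470.00 = £164.10
Total: £372.88 + £197.60 + £202.39 + £164.10 = £936.97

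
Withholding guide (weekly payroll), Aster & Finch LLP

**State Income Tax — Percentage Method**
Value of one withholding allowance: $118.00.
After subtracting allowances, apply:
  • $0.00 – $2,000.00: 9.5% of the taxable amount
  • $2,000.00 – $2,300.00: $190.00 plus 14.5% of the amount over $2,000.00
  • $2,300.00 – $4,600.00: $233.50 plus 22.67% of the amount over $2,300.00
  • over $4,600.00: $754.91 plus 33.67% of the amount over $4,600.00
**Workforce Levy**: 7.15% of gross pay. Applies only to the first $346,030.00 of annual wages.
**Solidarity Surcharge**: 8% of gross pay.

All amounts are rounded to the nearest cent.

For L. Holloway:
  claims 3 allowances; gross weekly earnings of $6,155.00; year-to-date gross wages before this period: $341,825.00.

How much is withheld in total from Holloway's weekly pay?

$1,952.35

State Income Tax: taxable = $6,155.00 − 3×$118.00 = $5,801.00
  $754.91 + 33.67% × ($5,801.00 − $4,600.00) = $754.91 + 33.67% × $1,201.00 = $1,159.29
Workforce Levy: cap $346,030.00 − YTD $341,825.00 = $4,205.00 subject; 7.15% × $4,205.00 = $300.66
Solidarity Surcharge: 8% × $6,155.00 = $492.40
Total: $1,159.29 + $300.66 + $492.40 = $1,952.35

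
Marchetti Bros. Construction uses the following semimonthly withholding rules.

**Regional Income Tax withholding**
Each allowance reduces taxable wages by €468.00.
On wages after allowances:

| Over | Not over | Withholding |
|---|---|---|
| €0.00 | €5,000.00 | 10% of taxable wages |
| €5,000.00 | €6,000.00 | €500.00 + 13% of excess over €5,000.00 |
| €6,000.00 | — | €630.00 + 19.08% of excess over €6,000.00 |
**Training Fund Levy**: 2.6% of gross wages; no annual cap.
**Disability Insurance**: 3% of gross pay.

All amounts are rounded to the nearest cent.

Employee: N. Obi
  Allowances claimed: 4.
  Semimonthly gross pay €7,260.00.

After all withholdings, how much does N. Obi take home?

Regional Income Tax: taxable = €7,260.00 − 4×€468.00 = €5,388.00
  €500.00 + 13% × (€5,388.00 − €5,000.00) = €500.00 + 13% × €388.00 = €550.44
Training Fund Levy: 2.6% × €7,260.00 = €188.76
Disability Insurance: 3% × €7,260.00 = €217.80
Total withheld: €550.44 + €188.76 + €217.80 = €957.00
Net pay: €7,260.00 − €957.00 = €6,303.00

€6,303.00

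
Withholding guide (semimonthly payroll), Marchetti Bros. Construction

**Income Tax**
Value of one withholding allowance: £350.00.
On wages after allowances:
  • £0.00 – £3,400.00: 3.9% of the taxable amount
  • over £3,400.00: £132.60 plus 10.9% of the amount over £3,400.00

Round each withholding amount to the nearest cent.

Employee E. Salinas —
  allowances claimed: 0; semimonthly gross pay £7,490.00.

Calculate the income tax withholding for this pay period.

£578.41

Income Tax: taxable = £7,490.00
  £132.60 + 10.9% × (£7,490.00 − £3,400.00) = £132.60 + 10.9% × £4,090.00 = £578.41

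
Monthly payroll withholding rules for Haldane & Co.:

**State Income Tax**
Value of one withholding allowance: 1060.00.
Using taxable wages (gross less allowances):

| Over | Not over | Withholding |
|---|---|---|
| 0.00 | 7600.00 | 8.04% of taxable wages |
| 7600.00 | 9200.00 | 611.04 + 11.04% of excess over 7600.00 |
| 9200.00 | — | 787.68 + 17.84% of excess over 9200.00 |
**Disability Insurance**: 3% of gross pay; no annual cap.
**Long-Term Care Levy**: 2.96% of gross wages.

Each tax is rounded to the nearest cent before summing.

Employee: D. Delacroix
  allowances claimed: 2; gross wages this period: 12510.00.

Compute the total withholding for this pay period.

State Income Tax: taxable = 12510.00 − 2×1060.00 = 10390.00
  787.68 + 17.84% × (10390.00 − 9200.00) = 787.68 + 17.84% × 1190.00 = 999.98
Disability Insurance: 3% × 12510.00 = 375.30
Long-Term Care Levy: 2.96% × 12510.00 = 370.30
Total: 999.98 + 375.30 + 370.30 = 1745.58

1745.58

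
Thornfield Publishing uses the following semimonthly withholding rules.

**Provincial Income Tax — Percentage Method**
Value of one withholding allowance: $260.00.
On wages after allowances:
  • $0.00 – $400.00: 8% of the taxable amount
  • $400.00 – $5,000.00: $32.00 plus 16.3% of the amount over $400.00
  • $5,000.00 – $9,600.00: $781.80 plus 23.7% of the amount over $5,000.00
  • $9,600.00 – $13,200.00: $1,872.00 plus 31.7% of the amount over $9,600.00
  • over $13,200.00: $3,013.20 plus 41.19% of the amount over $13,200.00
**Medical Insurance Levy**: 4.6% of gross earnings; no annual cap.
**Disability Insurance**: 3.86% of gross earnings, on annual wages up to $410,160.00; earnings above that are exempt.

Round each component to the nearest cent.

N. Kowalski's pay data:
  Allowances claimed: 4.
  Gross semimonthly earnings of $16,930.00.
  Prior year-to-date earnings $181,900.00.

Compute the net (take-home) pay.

$11,376.51

Provincial Income Tax: taxable = $16,930.00 − 4×$260.00 = $15,890.00
  $3,013.20 + 41.19% × ($15,890.00 − $13,200.00) = $3,013.20 + 41.19% × $2,690.00 = $4,121.21
Medical Insurance Levy: 4.6% × $16,930.00 = $778.78
Disability Insurance: 3.86% × $16,930.00 = $653.50
Total withheld: $4,121.21 + $778.78 + $653.50 = $5,553.49
Net pay: $16,930.00 − $5,553.49 = $11,376.51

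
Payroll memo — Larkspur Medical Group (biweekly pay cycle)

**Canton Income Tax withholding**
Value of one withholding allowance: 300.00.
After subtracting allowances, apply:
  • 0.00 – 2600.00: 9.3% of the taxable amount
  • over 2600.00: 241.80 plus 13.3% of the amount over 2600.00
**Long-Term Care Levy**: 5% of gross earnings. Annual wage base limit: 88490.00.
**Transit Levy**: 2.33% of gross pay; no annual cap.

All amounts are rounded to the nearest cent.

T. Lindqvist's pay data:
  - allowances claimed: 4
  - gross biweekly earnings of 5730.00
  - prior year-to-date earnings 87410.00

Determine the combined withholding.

Canton Income Tax: taxable = 5730.00 − 4×300.00 = 4530.00
  241.80 + 13.3% × (4530.00 − 2600.00) = 241.80 + 13.3% × 1930.00 = 498.49
Long-Term Care Levy: cap 88490.00 − YTD 87410.00 = 1080.00 subject; 5% × 1080.00 = 54.00
Transit Levy: 2.33% × 5730.00 = 133.51
Total: 498.49 + 54.00 + 133.51 = 686.00

686.00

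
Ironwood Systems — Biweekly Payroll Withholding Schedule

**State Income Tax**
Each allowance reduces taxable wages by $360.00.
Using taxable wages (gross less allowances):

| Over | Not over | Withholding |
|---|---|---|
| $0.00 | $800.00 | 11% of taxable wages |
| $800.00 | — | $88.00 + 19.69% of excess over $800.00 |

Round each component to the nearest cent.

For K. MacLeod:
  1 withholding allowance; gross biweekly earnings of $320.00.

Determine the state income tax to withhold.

$0.00

State Income Tax: taxable = $320.00 − 1×$360.00 = $-40.00
  Taxable ≤ 0 → $0.00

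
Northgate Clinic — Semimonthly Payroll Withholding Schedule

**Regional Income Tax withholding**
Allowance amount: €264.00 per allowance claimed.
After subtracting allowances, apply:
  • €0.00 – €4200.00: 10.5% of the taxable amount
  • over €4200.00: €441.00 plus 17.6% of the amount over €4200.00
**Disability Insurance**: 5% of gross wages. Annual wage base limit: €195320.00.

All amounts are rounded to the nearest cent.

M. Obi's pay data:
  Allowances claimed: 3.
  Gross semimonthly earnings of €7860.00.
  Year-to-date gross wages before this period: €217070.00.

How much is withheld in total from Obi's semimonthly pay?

€945.77

Regional Income Tax: taxable = €7860.00 − 3×€264.00 = €7068.00
  €441.00 + 17.6% × (€7068.00 − €4200.00) = €441.00 + 17.6% × €2868.00 = €945.77
Disability Insurance: YTD €217070.00 ≥ cap €195320.00 → €0.00
Total: €945.77 + €0.00 = €945.77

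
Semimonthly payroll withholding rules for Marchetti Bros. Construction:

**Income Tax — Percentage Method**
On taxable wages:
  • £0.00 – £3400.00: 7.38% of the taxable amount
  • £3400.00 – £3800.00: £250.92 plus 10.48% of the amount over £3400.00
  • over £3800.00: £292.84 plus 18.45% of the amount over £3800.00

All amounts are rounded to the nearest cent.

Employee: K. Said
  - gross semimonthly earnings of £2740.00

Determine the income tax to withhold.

Income Tax: taxable = £2740.00
  7.38% × £2740.00 = £202.21

£202.21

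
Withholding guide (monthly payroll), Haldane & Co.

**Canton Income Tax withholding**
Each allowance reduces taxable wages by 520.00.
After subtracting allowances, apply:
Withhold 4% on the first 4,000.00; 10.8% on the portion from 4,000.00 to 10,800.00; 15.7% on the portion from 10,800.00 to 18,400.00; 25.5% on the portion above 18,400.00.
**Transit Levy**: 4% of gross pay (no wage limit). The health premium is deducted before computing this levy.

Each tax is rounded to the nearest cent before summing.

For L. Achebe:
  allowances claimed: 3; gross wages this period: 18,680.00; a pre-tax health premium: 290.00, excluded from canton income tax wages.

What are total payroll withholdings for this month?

Canton Income Tax: taxable = 18,680.00 − 290.00 − 3×520.00 = 16,830.00
  894.40 + 15.7% × (16,830.00 − 10,800.00) = 894.40 + 15.7% × 6,030.00 = 1,841.11
Transit Levy: 4% × 18,390.00 = 735.60
Total: 1,841.11 + 735.60 = 2,576.71

2,576.71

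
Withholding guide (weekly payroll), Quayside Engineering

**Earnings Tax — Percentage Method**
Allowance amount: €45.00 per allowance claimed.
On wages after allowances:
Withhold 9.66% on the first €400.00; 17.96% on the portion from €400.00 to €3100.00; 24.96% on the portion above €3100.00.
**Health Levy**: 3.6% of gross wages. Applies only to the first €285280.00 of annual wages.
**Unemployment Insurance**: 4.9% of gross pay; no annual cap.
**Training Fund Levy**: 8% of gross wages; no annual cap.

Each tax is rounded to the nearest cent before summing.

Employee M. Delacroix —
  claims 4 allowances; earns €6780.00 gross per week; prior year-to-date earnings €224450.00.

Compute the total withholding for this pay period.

€2515.86

Earnings Tax: taxable = €6780.00 − 4×€45.00 = €6600.00
  €523.56 + 24.96% × (€6600.00 − €3100.00) = €523.56 + 24.96% × €3500.00 = €1397.16
Health Levy: 3.6% × €6780.00 = €244.08
Unemployment Insurance: 4.9% × €6780.00 = €332.22
Training Fund Levy: 8% × €6780.00 = €542.40
Total: €1397.16 + €244.08 + €332.22 + €542.40 = €2515.86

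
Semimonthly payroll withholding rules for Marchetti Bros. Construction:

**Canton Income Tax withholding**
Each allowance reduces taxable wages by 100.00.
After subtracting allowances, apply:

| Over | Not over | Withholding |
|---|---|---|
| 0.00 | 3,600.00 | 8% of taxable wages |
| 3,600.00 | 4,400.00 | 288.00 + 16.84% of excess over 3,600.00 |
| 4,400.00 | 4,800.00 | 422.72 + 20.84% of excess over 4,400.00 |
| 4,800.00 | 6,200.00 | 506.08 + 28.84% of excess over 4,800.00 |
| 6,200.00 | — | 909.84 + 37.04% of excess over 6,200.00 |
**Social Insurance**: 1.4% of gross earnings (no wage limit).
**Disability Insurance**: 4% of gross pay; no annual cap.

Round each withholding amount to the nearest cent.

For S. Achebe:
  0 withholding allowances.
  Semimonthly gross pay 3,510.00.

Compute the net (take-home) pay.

Canton Income Tax: taxable = 3,510.00
  8% × 3,510.00 = 280.80
Social Insurance: 1.4% × 3,510.00 = 49.14
Disability Insurance: 4% × 3,510.00 = 140.40
Total withheld: 280.80 + 49.14 + 140.40 = 470.34
Net pay: 3,510.00 − 470.34 = 3,039.66

3,039.66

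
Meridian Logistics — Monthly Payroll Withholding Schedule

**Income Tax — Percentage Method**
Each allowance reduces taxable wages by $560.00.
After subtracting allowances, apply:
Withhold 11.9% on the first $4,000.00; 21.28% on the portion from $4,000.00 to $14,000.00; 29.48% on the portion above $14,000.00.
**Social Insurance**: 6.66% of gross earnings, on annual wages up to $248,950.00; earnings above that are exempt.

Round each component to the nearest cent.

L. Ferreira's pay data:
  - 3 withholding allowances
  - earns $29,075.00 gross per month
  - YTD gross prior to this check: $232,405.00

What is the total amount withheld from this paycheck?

Income Tax: taxable = $29,075.00 − 3×$560.00 = $27,395.00
  $2,604.00 + 29.48% × ($27,395.00 − $14,000.00) = $2,604.00 + 29.48% × $13,395.00 = $6,552.85
Social Insurance: cap $248,950.00 − YTD $232,405.00 = $16,545.00 subject; 6.66% × $16,545.00 = $1,101.90
Total: $6,552.85 + $1,101.90 = $7,654.75

$7,654.75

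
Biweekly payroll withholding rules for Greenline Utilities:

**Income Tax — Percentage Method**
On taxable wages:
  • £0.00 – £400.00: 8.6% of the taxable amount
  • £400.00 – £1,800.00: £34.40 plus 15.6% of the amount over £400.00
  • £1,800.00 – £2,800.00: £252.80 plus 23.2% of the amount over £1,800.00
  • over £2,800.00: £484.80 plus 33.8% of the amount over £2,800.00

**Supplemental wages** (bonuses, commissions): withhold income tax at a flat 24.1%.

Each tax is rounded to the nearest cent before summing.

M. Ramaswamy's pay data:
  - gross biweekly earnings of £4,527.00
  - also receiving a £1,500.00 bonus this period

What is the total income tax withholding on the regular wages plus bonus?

Income Tax: taxable = £4,527.00
  £484.80 + 33.8% × (£4,527.00 − £2,800.00) = £484.80 + 33.8% × £1,727.00 = £1,068.53
Supplemental (24.1% flat on bonus): 24.1% × £1,500.00 = £361.50
Total income tax: £1,068.53 + £361.50 = £1,430.03

£1,430.03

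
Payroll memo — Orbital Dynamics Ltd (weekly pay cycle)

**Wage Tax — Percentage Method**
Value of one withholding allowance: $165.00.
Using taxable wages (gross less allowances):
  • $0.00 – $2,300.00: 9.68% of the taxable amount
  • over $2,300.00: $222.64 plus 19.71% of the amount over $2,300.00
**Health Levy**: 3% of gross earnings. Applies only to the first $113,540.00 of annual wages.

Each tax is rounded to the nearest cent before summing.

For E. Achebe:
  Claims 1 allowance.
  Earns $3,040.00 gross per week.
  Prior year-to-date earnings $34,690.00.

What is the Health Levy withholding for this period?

Health Levy: 3% × $3,040.00 = $91.20

$91.20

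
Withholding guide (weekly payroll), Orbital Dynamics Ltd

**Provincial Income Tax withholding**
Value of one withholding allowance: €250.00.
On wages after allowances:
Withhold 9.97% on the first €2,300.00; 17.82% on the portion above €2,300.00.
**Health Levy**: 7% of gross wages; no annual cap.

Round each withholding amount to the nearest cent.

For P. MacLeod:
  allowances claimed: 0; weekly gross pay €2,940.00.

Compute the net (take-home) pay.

Provincial Income Tax: taxable = €2,940.00
  €229.31 + 17.82% × (€2,940.00 − €2,300.00) = €229.31 + 17.82% × €640.00 = €343.36
Health Levy: 7% × €2,940.00 = €205.80
Total withheld: €343.36 + €205.80 = €549.16
Net pay: €2,940.00 − €549.16 = €2,390.84

€2,390.84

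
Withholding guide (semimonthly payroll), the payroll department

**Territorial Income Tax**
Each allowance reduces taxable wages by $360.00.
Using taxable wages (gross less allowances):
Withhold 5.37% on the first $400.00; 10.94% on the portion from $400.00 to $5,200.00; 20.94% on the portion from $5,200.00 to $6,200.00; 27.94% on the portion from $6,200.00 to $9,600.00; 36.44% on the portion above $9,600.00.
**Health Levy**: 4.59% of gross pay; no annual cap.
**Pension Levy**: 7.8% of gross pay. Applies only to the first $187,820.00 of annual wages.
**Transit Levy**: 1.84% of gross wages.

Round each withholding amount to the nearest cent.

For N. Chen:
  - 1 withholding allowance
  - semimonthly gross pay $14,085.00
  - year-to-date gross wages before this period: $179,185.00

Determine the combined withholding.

Territorial Income Tax: taxable = $14,085.00 − 1×$360.00 = $13,725.00
  $1,705.96 + 36.44% × ($13,725.00 − $9,600.00) = $1,705.96 + 36.44% × $4,125.00 = $3,209.11
Health Levy: 4.59% × $14,085.00 = $646.50
Pension Levy: cap $187,820.00 − YTD $179,185.00 = $8,635.00 subject; 7.8% × $8,635.00 = $673.53
Transit Levy: 1.84% × $14,085.00 = $259.16
Total: $3,209.11 + $646.50 + $673.53 + $259.16 = $4,788.30

$4,788.30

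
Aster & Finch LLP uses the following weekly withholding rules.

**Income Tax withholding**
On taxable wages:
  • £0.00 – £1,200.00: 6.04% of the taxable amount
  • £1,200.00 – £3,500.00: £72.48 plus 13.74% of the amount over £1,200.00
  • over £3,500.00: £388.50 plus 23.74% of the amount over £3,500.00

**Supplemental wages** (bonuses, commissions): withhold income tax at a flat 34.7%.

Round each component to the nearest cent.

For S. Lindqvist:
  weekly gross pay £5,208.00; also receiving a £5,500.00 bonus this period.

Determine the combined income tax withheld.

Income Tax: taxable = £5,208.00
  £388.50 + 23.74% × (£5,208.00 − £3,500.00) = £388.50 + 23.74% × £1,708.00 = £793.98
Supplemental (34.7% flat on bonus): 34.7% × £5,500.00 = £1,908.50
Total income tax: £793.98 + £1,908.50 = £2,702.48

£2,702.48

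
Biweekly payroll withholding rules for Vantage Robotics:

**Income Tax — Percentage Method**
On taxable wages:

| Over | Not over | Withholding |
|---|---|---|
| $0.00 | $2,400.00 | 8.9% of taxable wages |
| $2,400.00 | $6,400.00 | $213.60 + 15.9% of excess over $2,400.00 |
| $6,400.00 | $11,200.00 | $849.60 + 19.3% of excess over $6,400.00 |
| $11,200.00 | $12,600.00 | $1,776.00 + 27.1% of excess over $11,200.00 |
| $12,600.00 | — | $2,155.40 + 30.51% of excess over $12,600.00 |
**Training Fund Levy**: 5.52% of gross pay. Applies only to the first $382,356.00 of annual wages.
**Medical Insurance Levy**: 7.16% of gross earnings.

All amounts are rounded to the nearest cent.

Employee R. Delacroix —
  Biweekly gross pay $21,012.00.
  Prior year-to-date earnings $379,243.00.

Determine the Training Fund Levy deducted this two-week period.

Training Fund Levy: cap $382,356.00 − YTD $379,243.00 = $3,113.00 subject; 5.52% × $3,113.00 = $171.84

$171.84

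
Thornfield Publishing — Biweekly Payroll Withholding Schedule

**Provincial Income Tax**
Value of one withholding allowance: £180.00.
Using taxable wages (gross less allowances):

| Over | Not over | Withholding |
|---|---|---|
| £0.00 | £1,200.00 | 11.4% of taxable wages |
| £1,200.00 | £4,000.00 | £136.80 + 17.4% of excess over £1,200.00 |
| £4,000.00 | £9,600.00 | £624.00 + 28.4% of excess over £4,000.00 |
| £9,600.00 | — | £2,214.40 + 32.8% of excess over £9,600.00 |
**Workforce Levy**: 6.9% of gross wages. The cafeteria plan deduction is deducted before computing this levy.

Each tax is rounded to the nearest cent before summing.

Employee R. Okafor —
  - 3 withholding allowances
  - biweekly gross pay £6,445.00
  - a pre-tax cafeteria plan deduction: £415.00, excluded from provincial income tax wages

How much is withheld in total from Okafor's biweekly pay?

Provincial Income Tax: taxable = £6,445.00 − £415.00 − 3×£180.00 = £5,490.00
  £624.00 + 28.4% × (£5,490.00 − £4,000.00) = £624.00 + 28.4% × £1,490.00 = £1,047.16
Workforce Levy: 6.9% × £6,030.00 = £416.07
Total: £1,047.16 + £416.07 = £1,463.23

£1,463.23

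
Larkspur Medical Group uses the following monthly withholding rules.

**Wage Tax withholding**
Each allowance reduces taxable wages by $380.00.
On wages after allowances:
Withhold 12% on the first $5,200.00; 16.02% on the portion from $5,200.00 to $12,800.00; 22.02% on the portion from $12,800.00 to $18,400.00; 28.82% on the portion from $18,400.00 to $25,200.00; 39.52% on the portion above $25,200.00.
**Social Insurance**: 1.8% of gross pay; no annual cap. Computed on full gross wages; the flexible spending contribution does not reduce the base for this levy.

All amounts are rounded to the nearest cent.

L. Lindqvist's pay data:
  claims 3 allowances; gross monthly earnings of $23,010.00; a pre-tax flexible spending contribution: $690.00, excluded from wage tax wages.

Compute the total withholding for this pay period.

$4,290.02

Wage Tax: taxable = $23,010.00 − $690.00 − 3×$380.00 = $21,180.00
  $3,074.64 + 28.82% × ($21,180.00 − $18,400.00) = $3,074.64 + 28.82% × $2,780.00 = $3,875.84
Social Insurance: 1.8% × $23,010.00 = $414.18
Total: $3,875.84 + $414.18 = $4,290.02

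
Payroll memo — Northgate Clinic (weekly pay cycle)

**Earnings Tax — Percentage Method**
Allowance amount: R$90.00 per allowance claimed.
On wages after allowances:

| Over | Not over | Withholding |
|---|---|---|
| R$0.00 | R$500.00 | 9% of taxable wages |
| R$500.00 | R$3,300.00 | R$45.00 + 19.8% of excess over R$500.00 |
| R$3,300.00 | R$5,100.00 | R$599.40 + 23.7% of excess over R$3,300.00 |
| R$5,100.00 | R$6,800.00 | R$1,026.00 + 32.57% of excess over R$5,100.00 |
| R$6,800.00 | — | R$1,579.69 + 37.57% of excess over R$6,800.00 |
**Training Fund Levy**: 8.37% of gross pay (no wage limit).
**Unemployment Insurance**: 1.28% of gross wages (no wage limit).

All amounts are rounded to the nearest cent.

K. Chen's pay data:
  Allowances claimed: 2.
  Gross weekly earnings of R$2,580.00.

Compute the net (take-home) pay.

R$1,909.83

Earnings Tax: taxable = R$2,580.00 − 2×R$90.00 = R$2,400.00
  R$45.00 + 19.8% × (R$2,400.00 − R$500.00) = R$45.00 + 19.8% × R$1,900.00 = R$421.20
Training Fund Levy: 8.37% × R$2,580.00 = R$215.95
Unemployment Insurance: 1.28% × R$2,580.00 = R$33.02
Total withheld: R$421.20 + R$215.95 + R$33.02 = R$670.17
Net pay: R$2,580.00 − R$670.17 = R$1,909.83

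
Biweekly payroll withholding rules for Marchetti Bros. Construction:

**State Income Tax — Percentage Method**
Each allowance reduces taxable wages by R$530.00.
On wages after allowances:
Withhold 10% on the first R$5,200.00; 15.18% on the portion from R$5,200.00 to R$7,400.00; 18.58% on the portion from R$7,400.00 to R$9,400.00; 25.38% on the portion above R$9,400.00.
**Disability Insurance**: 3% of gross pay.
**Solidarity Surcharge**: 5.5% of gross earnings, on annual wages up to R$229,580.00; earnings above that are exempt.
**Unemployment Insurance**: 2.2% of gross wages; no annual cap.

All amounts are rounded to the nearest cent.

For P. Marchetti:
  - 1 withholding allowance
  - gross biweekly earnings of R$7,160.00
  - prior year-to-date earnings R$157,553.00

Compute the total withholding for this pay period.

R$1,503.19

State Income Tax: taxable = R$7,160.00 − 1×R$530.00 = R$6,630.00
  R$520.00 + 15.18% × (R$6,630.00 − R$5,200.00) = R$520.00 + 15.18% × R$1,430.00 = R$737.07
Disability Insurance: 3% × R$7,160.00 = R$214.80
Solidarity Surcharge: 5.5% × R$7,160.00 = R$393.80
Unemployment Insurance: 2.2% × R$7,160.00 = R$157.52
Total: R$737.07 + R$214.80 + R$393.80 + R$157.52 = R$1,503.19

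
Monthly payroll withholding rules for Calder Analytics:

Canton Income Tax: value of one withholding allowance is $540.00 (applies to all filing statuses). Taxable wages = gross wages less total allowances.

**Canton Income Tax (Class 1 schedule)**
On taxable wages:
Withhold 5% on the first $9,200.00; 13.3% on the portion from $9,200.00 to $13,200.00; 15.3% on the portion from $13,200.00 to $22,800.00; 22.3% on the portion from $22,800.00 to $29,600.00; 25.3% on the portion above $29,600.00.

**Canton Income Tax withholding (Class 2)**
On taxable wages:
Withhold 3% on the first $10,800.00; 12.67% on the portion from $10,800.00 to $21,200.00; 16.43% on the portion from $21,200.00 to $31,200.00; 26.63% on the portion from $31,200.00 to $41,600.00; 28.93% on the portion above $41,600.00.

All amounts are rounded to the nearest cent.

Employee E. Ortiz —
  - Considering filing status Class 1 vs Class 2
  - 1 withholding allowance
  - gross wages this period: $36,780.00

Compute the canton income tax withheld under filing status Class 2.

Canton Income Tax (Class 2): taxable = $36,780.00 − 1×$540.00 = $36,240.00
  $3,284.68 + 26.63% × ($36,240.00 − $31,200.00) = $3,284.68 + 26.63% × $5,040.00 = $4,626.83

$4,626.83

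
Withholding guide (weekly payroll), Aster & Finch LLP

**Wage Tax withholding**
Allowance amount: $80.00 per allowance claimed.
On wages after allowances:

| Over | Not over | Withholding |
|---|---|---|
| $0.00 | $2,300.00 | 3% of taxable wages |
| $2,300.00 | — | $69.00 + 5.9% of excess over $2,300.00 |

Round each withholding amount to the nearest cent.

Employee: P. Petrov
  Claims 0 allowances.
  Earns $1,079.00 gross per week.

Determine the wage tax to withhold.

Wage Tax: taxable = $1,079.00
  3% × $1,079.00 = $32.37

$32.37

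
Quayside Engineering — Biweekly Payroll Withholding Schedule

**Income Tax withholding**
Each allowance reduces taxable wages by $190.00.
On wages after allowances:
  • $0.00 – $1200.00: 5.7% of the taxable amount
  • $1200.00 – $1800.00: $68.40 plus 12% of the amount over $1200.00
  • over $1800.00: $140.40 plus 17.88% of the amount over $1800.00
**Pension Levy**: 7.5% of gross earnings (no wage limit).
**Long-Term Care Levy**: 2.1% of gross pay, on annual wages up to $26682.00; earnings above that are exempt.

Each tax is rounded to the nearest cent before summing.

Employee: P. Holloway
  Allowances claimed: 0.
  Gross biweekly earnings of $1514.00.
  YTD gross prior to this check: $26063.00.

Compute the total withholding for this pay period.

Income Tax: taxable = $1514.00
  $68.40 + 12% × ($1514.00 − $1200.00) = $68.40 + 12% × $314.00 = $106.08
Pension Levy: 7.5% × $1514.00 = $113.55
Long-Term Care Levy: cap $26682.00 − YTD $26063.00 = $619.00 subject; 2.1% × $619.00 = $13.00
Total: $106.08 + $113.55 + $13.00 = $232.63

$232.63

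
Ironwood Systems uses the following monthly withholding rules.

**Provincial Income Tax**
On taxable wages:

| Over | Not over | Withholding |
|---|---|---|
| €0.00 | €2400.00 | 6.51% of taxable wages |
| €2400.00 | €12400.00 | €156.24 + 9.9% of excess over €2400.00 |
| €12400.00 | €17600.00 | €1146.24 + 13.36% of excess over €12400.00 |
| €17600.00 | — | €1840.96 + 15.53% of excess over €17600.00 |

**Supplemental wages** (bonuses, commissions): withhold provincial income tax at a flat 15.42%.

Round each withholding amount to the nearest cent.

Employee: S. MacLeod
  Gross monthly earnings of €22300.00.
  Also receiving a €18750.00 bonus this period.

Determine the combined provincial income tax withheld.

Provincial Income Tax: taxable = €22300.00
  €1840.96 + 15.53% × (€22300.00 − €17600.00) = €1840.96 + 15.53% × €4700.00 = €2570.87
Supplemental (15.42% flat on bonus): 15.42% × €18750.00 = €2891.25
Total provincial income tax: €2570.87 + €2891.25 = €5462.12

€5462.12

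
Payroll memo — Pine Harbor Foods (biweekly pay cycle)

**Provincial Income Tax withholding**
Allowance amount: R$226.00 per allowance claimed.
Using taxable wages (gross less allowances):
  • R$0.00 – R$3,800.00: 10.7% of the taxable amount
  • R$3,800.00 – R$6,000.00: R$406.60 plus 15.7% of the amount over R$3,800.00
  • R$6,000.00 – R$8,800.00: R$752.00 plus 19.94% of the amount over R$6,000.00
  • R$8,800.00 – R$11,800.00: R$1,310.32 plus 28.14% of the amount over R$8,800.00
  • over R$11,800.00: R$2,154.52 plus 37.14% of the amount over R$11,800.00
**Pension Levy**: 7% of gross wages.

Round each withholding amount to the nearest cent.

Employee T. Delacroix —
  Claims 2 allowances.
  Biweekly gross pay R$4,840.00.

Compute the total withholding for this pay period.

Provincial Income Tax: taxable = R$4,840.00 − 2×R$226.00 = R$4,388.00
  R$406.60 + 15.7% × (R$4,388.00 − R$3,800.00) = R$406.60 + 15.7% × R$588.00 = R$498.92
Pension Levy: 7% × R$4,840.00 = R$338.80
Total: R$498.92 + R$338.80 = R$837.72

R$837.72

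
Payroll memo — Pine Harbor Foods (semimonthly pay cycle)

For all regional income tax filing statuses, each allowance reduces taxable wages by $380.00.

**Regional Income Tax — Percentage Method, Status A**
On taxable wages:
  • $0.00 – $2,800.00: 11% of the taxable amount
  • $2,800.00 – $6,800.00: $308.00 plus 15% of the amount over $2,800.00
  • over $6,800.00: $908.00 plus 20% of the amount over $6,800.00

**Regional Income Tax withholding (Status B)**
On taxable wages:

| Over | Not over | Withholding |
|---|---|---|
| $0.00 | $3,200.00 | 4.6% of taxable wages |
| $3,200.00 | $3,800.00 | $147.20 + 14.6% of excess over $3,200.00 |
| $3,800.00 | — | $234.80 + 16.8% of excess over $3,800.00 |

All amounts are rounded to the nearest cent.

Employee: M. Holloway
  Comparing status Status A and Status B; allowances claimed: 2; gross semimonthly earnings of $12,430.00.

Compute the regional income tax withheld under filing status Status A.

$1,882.00

Regional Income Tax (Status A): taxable = $12,430.00 − 2×$380.00 = $11,670.00
  $908.00 + 20% × ($11,670.00 − $6,800.00) = $908.00 + 20% × $4,870.00 = $1,882.00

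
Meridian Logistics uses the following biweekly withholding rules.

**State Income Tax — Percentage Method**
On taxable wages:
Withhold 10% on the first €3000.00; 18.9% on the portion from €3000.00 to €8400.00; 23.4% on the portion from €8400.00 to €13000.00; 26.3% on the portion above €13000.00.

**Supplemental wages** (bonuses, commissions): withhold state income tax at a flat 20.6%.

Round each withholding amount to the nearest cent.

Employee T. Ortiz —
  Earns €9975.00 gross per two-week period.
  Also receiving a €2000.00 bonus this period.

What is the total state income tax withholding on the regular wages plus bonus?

State Income Tax: taxable = €9975.00
  €1320.60 + 23.4% × (€9975.00 − €8400.00) = €1320.60 + 23.4% × €1575.00 = €1689.15
Supplemental (20.6% flat on bonus): 20.6% × €2000.00 = €412.00
Total state income tax: €1689.15 + €412.00 = €2101.15

€2101.15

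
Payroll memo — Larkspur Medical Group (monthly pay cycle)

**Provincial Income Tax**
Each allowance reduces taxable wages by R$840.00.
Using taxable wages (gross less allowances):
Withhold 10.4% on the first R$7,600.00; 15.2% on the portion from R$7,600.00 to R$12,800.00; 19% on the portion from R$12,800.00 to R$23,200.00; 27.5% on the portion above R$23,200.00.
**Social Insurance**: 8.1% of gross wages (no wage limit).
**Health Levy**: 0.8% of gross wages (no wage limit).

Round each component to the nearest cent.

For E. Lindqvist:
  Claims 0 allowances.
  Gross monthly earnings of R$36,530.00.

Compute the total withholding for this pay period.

Provincial Income Tax: taxable = R$36,530.00
  R$3,556.80 + 27.5% × (R$36,530.00 − R$23,200.00) = R$3,556.80 + 27.5% × R$13,330.00 = R$7,222.55
Social Insurance: 8.1% × R$36,530.00 = R$2,958.93
Health Levy: 0.8% × R$36,530.00 = R$292.24
Total: R$7,222.55 + R$2,958.93 + R$292.24 = R$10,473.72

R$10,473.72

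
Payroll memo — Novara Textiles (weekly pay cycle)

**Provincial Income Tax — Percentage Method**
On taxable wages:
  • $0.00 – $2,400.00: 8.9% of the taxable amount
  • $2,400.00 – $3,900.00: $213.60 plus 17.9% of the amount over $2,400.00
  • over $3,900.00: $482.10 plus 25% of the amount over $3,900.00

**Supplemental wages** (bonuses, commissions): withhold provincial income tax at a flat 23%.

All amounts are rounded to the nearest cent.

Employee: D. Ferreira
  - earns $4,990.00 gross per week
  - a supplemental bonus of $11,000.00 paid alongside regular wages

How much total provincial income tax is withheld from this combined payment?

$3,284.60

Provincial Income Tax: taxable = $4,990.00
  $482.10 + 25% × ($4,990.00 − $3,900.00) = $482.10 + 25% × $1,090.00 = $754.60
Supplemental (23% flat on bonus): 23% × $11,000.00 = $2,530.00
Total provincial income tax: $754.60 + $2,530.00 = $3,284.60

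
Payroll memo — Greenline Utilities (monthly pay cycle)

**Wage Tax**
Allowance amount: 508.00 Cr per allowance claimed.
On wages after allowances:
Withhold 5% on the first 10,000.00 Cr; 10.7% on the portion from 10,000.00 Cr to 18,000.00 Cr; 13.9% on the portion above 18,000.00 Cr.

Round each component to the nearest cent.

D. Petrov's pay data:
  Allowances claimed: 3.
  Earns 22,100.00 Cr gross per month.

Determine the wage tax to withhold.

Wage Tax: taxable = 22,100.00 Cr − 3×508.00 Cr = 20,576.00 Cr
  1,356.00 Cr + 13.9% × (20,576.00 Cr − 18,000.00 Cr) = 1,356.00 Cr + 13.9% × 2,576.00 Cr = 1,714.06 Cr

1,714.06 Cr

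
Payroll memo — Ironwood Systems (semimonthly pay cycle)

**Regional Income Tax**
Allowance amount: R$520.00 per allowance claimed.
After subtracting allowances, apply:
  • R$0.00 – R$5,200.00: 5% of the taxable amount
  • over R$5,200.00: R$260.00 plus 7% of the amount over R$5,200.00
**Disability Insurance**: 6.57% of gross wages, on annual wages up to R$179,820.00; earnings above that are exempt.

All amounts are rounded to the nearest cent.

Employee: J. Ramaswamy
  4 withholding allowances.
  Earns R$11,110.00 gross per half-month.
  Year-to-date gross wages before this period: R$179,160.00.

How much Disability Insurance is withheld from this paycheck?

R$43.36

Disability Insurance: cap R$179,820.00 − YTD R$179,160.00 = R$660.00 subject; 6.57% × R$660.00 = R$43.36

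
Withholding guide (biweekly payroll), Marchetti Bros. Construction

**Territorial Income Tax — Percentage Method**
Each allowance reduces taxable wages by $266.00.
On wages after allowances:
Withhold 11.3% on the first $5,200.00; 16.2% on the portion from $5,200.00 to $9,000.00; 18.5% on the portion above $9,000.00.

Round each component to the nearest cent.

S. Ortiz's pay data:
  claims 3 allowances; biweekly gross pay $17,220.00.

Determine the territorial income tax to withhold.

$2,576.27

Territorial Income Tax: taxable = $17,220.00 − 3×$266.00 = $16,422.00
  $1,203.20 + 18.5% × ($16,422.00 − $9,000.00) = $1,203.20 + 18.5% × $7,422.00 = $2,576.27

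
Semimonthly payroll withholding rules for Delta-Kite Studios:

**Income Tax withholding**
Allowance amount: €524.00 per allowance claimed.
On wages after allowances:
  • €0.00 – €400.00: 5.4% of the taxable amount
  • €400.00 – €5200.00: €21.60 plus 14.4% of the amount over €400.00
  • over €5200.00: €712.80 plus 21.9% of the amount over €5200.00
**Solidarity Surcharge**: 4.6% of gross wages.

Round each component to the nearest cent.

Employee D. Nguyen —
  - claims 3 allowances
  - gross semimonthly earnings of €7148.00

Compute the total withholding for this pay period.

Income Tax: taxable = €7148.00 − 3×€524.00 = €5576.00
  €712.80 + 21.9% × (€5576.00 − €5200.00) = €712.80 + 21.9% × €376.00 = €795.14
Solidarity Surcharge: 4.6% × €7148.00 = €328.81
Total: €795.14 + €328.81 = €1123.95

€1123.95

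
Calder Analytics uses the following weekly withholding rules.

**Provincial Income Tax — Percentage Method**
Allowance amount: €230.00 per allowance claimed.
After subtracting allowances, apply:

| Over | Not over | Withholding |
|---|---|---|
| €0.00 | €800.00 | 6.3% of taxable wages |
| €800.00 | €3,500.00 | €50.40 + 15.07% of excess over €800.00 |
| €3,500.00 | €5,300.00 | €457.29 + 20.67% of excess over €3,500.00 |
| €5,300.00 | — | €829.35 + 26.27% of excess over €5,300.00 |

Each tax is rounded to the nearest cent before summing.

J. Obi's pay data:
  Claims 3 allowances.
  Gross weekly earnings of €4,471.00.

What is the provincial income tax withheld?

Provincial Income Tax: taxable = €4,471.00 − 3×€230.00 = €3,781.00
  €457.29 + 20.67% × (€3,781.00 − €3,500.00) = €457.29 + 20.67% × €281.00 = €515.37

€515.37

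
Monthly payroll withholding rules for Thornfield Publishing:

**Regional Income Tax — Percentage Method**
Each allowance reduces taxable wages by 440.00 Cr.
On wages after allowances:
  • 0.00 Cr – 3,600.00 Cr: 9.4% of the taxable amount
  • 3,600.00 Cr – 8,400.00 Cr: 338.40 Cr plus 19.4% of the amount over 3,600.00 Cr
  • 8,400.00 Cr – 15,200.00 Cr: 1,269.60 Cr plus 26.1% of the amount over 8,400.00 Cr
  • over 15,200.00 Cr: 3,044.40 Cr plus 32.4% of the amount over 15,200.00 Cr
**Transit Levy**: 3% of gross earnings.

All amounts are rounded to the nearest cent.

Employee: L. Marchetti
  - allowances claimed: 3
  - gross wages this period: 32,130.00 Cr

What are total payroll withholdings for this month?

Regional Income Tax: taxable = 32,130.00 Cr − 3×440.00 Cr = 30,810.00 Cr
  3,044.40 Cr + 32.4% × (30,810.00 Cr − 15,200.00 Cr) = 3,044.40 Cr + 32.4% × 15,610.00 Cr = 8,102.04 Cr
Transit Levy: 3% × 32,130.00 Cr = 963.90 Cr
Total: 8,102.04 Cr + 963.90 Cr = 9,065.94 Cr

9,065.94 Cr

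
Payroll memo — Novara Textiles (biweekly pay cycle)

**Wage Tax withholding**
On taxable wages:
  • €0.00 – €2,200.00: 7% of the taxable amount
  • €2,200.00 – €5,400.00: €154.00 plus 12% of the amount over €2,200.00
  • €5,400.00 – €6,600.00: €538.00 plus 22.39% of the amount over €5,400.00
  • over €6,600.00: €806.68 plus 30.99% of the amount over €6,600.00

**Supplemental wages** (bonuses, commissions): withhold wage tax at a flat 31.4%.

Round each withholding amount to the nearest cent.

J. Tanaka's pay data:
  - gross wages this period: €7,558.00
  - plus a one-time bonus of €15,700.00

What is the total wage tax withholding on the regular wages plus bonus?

Wage Tax: taxable = €7,558.00
  €806.68 + 30.99% × (€7,558.00 − €6,600.00) = €806.68 + 30.99% × €958.00 = €1,103.56
Supplemental (31.4% flat on bonus): 31.4% × €15,700.00 = €4,929.80
Total wage tax: €1,103.56 + €4,929.80 = €6,033.36

€6,033.36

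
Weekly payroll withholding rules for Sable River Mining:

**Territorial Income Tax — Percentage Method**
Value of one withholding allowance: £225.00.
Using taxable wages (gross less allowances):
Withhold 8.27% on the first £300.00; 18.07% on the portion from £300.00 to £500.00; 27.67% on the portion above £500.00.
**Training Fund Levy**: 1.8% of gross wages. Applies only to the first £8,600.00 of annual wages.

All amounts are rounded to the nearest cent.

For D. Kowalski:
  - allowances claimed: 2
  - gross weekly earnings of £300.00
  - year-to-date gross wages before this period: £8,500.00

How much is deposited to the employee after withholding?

£298.20

Territorial Income Tax: taxable = £300.00 − 2×£225.00 = £-150.00
  Taxable ≤ 0 → £0.00
Training Fund Levy: cap £8,600.00 − YTD £8,500.00 = £100.00 subject; 1.8% × £100.00 = £1.80
Total withheld: £0.00 + £1.80 = £1.80
Net pay: £300.00 − £1.80 = £298.20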